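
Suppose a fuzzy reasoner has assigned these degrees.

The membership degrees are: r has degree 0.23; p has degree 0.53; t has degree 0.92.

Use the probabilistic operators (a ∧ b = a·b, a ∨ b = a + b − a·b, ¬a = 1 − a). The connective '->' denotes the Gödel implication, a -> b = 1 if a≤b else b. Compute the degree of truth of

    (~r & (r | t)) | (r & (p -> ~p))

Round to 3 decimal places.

0.753

~r = 1 − 0.2300 = 0.7700
r | t = a + b − a·b on (0.2300, 0.9200) = 0.9384
~r & (r | t) = a·b on (0.7700, 0.9384) = 0.7226
~p = 1 − 0.5300 = 0.4700
p -> ~p  [Gödel: 1 if a≤b else b] with a=0.5300, b=0.4700 → 0.4700
r & (p -> ~p) = a·b on (0.2300, 0.4700) = 0.1081
(~r & (r | t)) | (r & (p -> ~p)) = a + b − a·b on (0.7226, 0.1081) = 0.7526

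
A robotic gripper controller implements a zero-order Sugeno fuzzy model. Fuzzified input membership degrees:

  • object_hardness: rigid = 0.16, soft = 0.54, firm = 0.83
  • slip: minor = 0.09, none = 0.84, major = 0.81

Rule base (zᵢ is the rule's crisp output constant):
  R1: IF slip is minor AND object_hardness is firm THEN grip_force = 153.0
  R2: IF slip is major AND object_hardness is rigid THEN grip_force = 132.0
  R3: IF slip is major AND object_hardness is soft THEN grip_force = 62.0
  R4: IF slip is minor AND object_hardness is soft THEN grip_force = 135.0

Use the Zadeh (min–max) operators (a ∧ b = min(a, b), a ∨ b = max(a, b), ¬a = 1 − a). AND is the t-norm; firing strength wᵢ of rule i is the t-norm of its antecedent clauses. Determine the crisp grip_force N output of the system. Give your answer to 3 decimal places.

91.500

R1 (z=153.0): minor=0.09, firm=0.83; AND[min(a, b)] → w = 0.09
R2 (z=132.0): major=0.81, rigid=0.16; AND[min(a, b)] → w = 0.16
R3 (z=62.0): major=0.81, soft=0.54; AND[min(a, b)] → w = 0.54
R4 (z=135.0): minor=0.09, soft=0.54; AND[min(a, b)] → w = 0.09
Weighted average = (0.09·153.0 + 0.16·132.0 + 0.54·62.0 + 0.09·135.0) / (0.09 + 0.16 + 0.54 + 0.09)
  = 80.5200 / 0.8800 = 91.500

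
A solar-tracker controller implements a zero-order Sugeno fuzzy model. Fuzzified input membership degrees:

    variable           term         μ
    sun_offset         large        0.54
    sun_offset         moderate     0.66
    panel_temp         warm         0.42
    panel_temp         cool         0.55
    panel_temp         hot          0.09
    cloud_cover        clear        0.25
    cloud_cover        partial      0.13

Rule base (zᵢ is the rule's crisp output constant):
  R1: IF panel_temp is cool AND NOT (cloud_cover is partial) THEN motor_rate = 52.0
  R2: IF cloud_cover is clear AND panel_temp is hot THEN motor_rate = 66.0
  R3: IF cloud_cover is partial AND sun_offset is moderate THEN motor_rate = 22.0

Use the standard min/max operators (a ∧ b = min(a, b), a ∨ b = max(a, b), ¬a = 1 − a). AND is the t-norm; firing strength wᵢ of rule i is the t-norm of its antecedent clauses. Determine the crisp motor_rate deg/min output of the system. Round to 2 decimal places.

48.57

R1 (z=52.0): cool=0.55, ¬partial=1−0.13=0.87; AND[min(a, b)] → w = 0.55
R2 (z=66.0): clear=0.25, hot=0.09; AND[min(a, b)] → w = 0.09
R3 (z=22.0): partial=0.13, moderate=0.66; AND[min(a, b)] → w = 0.13
Weighted average = (0.55·52.0 + 0.09·66.0 + 0.13·22.0) / (0.55 + 0.09 + 0.13)
  = 37.4000 / 0.7700 = 48.57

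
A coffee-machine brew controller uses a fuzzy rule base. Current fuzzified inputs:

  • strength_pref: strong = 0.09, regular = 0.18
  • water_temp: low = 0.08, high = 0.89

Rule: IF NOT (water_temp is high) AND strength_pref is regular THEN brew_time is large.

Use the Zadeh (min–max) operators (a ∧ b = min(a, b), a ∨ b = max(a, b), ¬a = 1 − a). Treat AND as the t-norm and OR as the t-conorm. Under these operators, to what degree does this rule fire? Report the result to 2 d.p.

firing strength: ¬high=1−0.89=0.11, regular=0.18; AND[min(a, b)] → w = 0.11

0.11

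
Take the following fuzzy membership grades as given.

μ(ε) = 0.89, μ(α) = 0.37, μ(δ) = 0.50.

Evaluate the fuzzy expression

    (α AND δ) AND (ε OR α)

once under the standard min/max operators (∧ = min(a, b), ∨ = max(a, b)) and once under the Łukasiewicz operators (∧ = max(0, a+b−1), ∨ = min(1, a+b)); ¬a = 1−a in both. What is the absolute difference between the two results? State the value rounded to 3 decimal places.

Under standard min/max:
  α AND δ = min(a, b) on (0.37, 0.50) = 0.37
  ε OR α = max(a, b) on (0.89, 0.37) = 0.89
  (α AND δ) AND (ε OR α) = min(a, b) on (0.37, 0.89) = 0.37
  → value = 0.3700
Under Łukasiewicz:
  α AND δ = max(0, a+b−1) on (0.37, 0.50) = 0.00
  ε OR α = min(1, a+b) on (0.89, 0.37) = 1.00
  (α AND δ) AND (ε OR α) = max(0, a+b−1) on (0.00, 1.00) = 0.00
  → value = 0.0000
|0.3700 − 0.0000| = 0.370

0.370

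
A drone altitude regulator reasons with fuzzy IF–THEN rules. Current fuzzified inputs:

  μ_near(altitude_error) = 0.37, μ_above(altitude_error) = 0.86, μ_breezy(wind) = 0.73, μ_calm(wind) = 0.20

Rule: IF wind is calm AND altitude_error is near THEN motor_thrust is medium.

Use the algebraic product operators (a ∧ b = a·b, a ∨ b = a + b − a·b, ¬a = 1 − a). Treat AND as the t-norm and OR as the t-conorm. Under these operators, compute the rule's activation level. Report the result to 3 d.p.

firing strength: calm=0.20, near=0.37; AND[a·b] → w = 0.0740

0.074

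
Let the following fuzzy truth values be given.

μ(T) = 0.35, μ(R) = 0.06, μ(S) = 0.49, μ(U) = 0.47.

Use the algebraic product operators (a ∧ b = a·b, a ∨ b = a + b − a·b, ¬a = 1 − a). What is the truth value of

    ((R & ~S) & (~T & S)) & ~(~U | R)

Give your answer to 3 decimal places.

~S = 1 − 0.4900 = 0.5100
R & ~S = a·b on (0.0600, 0.5100) = 0.0306
~T = 1 − 0.3500 = 0.6500
~T & S = a·b on (0.6500, 0.4900) = 0.3185
(R & ~S) & (~T & S) = a·b on (0.0306, 0.3185) = 0.0097
~U = 1 − 0.4700 = 0.5300
~U | R = a + b − a·b on (0.5300, 0.0600) = 0.5582
~(~U | R) = 1 − 0.5582 = 0.4418
((R & ~S) & (~T & S)) & ~(~U | R) = a·b on (0.0097, 0.4418) = 0.0043

0.004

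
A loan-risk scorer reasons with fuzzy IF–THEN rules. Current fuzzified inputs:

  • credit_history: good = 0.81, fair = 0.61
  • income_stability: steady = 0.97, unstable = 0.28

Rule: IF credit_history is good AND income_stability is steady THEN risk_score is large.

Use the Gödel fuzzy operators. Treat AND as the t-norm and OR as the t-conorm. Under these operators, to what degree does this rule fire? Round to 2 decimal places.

0.81

firing strength: good=0.81, steady=0.97; AND[min(a, b)] → w = 0.81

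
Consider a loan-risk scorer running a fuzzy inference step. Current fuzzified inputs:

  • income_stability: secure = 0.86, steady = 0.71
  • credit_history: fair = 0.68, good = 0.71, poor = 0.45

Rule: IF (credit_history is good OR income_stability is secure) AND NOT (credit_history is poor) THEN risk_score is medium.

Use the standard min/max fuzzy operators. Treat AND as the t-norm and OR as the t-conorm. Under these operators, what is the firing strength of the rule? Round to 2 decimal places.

0.55

firing strength: (good=0.71 OR secure=0.86) = 0.86; AND[min(a, b)] with ¬poor=1−0.45=0.55 → w = 0.55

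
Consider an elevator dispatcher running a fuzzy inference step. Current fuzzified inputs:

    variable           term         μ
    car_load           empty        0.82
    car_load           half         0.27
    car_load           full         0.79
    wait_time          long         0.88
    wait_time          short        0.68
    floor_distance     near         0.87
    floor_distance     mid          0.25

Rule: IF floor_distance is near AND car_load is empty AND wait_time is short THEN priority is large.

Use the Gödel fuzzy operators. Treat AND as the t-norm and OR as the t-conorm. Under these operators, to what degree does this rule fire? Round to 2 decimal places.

firing strength: near=0.87, empty=0.82, short=0.68; AND[min(a, b)] → w = 0.68

0.68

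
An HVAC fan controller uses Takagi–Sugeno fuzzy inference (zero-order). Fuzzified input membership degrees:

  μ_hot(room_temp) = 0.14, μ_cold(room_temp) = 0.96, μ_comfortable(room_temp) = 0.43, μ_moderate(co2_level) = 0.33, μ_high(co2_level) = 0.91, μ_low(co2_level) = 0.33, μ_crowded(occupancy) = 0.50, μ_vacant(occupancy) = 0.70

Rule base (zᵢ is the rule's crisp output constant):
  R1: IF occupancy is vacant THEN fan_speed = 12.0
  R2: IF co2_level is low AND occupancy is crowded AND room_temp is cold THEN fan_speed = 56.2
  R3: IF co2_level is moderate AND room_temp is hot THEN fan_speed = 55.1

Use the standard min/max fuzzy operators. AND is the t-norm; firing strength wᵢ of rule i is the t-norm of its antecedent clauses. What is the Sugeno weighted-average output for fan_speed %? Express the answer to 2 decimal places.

29.62

R1 (z=12.0): vacant=0.70 → w = 0.70
R2 (z=56.2): low=0.33, crowded=0.50, cold=0.96; AND[min(a, b)] → w = 0.33
R3 (z=55.1): moderate=0.33, hot=0.14; AND[min(a, b)] → w = 0.14
Weighted average = (0.70·12.0 + 0.33·56.2 + 0.14·55.1) / (0.70 + 0.33 + 0.14)
  = 34.6600 / 1.1700 = 29.62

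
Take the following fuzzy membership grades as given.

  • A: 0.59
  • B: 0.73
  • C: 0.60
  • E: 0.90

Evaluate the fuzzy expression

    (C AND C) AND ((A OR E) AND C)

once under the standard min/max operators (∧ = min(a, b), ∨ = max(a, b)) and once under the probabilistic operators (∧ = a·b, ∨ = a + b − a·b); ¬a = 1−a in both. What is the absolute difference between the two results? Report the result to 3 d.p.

Under standard min/max:
  C AND C = min(a, b) on (0.60, 0.60) = 0.60
  A OR E = max(a, b) on (0.59, 0.90) = 0.90
  (A OR E) AND C = min(a, b) on (0.90, 0.60) = 0.60
  (C AND C) AND ((A OR E) AND C) = min(a, b) on (0.60, 0.60) = 0.60
  → value = 0.6000
Under probabilistic:
  C AND C = a·b on (0.6000, 0.6000) = 0.3600
  A OR E = a + b − a·b on (0.5900, 0.9000) = 0.9590
  (A OR E) AND C = a·b on (0.9590, 0.6000) = 0.5754
  (C AND C) AND ((A OR E) AND C) = a·b on (0.3600, 0.5754) = 0.2071
  → value = 0.2071
|0.6000 − 0.2071| = 0.393

0.393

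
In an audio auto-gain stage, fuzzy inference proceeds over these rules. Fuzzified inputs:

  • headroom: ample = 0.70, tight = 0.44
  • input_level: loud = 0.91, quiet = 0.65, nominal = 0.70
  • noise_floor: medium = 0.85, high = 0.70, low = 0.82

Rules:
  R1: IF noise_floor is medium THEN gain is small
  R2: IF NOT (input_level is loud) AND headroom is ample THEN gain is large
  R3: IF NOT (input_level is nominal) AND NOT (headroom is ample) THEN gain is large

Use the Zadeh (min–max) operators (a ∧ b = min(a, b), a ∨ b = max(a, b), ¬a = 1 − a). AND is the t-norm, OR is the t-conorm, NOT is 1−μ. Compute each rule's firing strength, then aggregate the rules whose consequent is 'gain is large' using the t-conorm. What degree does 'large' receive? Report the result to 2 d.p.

R1: medium=0.85 → w = 0.85
R2: ¬loud=1−0.91=0.09, ample=0.70; AND[min(a, b)] → w = 0.09
R3: ¬nominal=1−0.70=0.30, ¬ample=1−0.70=0.30; AND[min(a, b)] → w = 0.30
Rules with consequent 'large': {R2, R3} → strengths 0.09, 0.30
Aggregate via t-conorm [max(a, b)]: 0.30

0.30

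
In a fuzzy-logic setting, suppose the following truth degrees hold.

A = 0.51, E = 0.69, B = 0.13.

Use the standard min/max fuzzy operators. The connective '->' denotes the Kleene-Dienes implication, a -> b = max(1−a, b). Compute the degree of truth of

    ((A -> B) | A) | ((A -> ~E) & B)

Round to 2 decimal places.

0.51

A -> B  [Kleene-Dienes: max(1−a, b)] with a=0.51, b=0.13 → 0.49
(A -> B) | A = max(a, b) on (0.49, 0.51) = 0.51
~E = 1 − 0.69 = 0.31
A -> ~E  [Kleene-Dienes: max(1−a, b)] with a=0.51, b=0.31 → 0.49
(A -> ~E) & B = min(a, b) on (0.49, 0.13) = 0.13
((A -> B) | A) | ((A -> ~E) & B) = max(a, b) on (0.51, 0.13) = 0.51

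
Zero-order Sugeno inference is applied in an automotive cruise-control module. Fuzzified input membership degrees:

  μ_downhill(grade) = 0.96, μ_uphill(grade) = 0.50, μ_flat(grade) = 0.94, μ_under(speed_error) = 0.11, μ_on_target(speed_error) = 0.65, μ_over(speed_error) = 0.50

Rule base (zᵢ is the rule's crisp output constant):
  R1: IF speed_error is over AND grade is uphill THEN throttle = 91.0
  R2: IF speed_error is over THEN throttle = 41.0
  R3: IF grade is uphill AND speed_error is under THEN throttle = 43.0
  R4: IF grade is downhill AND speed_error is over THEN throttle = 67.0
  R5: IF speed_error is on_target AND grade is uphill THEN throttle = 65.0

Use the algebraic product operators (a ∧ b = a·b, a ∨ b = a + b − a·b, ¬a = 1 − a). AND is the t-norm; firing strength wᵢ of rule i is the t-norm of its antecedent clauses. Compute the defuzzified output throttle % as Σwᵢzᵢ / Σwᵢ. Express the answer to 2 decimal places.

61.43

R1 (z=91.0): over=0.50, uphill=0.50; AND[a·b] → w = 0.2500
R2 (z=41.0): over=0.50 → w = 0.5000
R3 (z=43.0): uphill=0.50, under=0.11; AND[a·b] → w = 0.0550
R4 (z=67.0): downhill=0.96, over=0.50; AND[a·b] → w = 0.4800
R5 (z=65.0): on_target=0.65, uphill=0.50; AND[a·b] → w = 0.3250
Weighted average = (0.2500·91.0 + 0.5000·41.0 + 0.0550·43.0 + 0.4800·67.0 + 0.3250·65.0) / (0.2500 + 0.5000 + 0.0550 + 0.4800 + 0.3250)
  = 98.9000 / 1.6100 = 61.43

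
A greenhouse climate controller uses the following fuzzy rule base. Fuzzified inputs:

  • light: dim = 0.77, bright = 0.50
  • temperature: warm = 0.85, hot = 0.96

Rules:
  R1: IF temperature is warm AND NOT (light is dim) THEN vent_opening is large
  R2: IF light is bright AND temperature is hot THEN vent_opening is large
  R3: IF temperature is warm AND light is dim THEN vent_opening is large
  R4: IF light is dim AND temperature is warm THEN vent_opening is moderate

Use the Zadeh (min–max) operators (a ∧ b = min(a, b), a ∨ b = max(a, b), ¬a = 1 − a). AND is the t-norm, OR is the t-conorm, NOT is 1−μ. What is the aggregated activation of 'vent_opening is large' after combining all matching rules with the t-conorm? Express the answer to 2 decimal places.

0.77

R1: warm=0.85, ¬dim=1−0.77=0.23; AND[min(a, b)] → w = 0.23
R2: bright=0.50, hot=0.96; AND[min(a, b)] → w = 0.50
R3: warm=0.85, dim=0.77; AND[min(a, b)] → w = 0.77
R4: dim=0.77, warm=0.85; AND[min(a, b)] → w = 0.77
Rules with consequent 'large': {R1, R2, R3} → strengths 0.23, 0.50, 0.77
Aggregate via t-conorm [max(a, b)]: 0.77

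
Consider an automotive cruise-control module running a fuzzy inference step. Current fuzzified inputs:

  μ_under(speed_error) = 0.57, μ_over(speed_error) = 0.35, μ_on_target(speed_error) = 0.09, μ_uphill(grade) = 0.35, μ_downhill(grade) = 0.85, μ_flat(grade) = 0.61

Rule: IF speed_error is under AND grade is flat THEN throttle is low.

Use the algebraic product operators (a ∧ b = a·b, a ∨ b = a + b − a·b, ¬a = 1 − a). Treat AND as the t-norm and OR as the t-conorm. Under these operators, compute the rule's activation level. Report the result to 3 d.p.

firing strength: under=0.57, flat=0.61; AND[a·b] → w = 0.3477

0.348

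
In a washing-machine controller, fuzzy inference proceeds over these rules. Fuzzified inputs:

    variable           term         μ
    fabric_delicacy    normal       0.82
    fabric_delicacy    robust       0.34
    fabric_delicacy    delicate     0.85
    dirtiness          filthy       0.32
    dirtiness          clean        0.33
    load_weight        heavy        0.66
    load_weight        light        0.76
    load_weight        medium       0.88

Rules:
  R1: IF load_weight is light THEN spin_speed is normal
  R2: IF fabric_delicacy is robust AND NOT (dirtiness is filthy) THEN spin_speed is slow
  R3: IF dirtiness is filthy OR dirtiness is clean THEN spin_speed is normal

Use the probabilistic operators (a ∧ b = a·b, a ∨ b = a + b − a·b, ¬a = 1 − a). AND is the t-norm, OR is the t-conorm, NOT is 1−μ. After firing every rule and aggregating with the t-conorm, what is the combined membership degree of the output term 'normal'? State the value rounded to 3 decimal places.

0.891

R1: light=0.76 → w = 0.7600
R2: robust=0.34, ¬filthy=1−0.32=0.68; AND[a·b] → w = 0.2312
R3: filthy=0.32, clean=0.33; OR[a + b − a·b] → w = 0.5444
Rules with consequent 'normal': {R1, R3} → strengths 0.7600, 0.5444
Aggregate via t-conorm [a + b − a·b]: 0.8907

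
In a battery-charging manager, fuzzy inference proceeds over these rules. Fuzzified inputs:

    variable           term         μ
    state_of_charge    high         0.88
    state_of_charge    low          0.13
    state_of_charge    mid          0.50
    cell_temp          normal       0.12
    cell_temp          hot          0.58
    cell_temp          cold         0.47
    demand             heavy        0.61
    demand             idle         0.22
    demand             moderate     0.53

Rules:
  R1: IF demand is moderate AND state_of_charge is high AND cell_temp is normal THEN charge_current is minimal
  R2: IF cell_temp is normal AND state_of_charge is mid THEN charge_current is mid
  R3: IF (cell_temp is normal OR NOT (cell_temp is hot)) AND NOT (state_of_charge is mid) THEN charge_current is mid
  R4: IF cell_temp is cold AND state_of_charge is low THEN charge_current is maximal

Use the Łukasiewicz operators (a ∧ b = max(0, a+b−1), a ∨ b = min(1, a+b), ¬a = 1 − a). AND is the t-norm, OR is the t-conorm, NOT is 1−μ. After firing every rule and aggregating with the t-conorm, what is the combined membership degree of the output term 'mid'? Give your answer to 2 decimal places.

0.04

R1: moderate=0.53, high=0.88, normal=0.12; AND[max(0, a+b−1)] → w = 0.00
R2: normal=0.12, mid=0.50; AND[max(0, a+b−1)] → w = 0.00
R3: (normal=0.12 OR ¬hot=1−0.58=0.42) = 0.54; AND[max(0, a+b−1)] with ¬mid=1−0.50=0.50 → w = 0.04
R4: cold=0.47, low=0.13; AND[max(0, a+b−1)] → w = 0.00
Rules with consequent 'mid': {R2, R3} → strengths 0.00, 0.04
Aggregate via t-conorm [min(1, a+b)]: 0.04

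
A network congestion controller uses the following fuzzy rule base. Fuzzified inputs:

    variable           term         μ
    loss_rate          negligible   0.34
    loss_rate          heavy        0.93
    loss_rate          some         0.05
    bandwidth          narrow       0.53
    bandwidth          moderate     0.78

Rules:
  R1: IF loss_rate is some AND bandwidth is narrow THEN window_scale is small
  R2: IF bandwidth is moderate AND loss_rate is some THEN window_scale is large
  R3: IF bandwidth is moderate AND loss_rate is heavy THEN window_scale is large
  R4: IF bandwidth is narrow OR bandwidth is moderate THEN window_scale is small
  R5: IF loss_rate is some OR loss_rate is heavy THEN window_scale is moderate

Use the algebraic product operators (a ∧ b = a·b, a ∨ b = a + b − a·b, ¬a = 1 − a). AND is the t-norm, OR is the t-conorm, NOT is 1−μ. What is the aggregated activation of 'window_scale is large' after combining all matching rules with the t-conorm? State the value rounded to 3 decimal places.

R1: some=0.05, narrow=0.53; AND[a·b] → w = 0.0265
R2: moderate=0.78, some=0.05; AND[a·b] → w = 0.0390
R3: moderate=0.78, heavy=0.93; AND[a·b] → w = 0.7254
R4: narrow=0.53, moderate=0.78; OR[a + b − a·b] → w = 0.8966
R5: some=0.05, heavy=0.93; OR[a + b − a·b] → w = 0.9335
Rules with consequent 'large': {R2, R3} → strengths 0.0390, 0.7254
Aggregate via t-conorm [a + b − a·b]: 0.7361

0.736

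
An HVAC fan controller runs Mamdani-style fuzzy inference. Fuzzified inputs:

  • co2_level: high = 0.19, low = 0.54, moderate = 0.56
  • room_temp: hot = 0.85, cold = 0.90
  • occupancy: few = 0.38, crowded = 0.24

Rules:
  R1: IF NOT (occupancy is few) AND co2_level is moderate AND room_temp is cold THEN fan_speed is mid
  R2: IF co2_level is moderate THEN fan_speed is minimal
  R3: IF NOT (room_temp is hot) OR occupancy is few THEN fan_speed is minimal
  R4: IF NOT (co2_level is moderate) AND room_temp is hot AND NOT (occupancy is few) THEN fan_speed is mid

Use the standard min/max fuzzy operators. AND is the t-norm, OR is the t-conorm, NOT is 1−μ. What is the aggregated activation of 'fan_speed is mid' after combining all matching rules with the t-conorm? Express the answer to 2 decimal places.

0.56

R1: ¬few=1−0.38=0.62, moderate=0.56, cold=0.90; AND[min(a, b)] → w = 0.56
R2: moderate=0.56 → w = 0.56
R3: ¬hot=1−0.85=0.15, few=0.38; OR[max(a, b)] → w = 0.38
R4: ¬moderate=1−0.56=0.44, hot=0.85, ¬few=1−0.38=0.62; AND[min(a, b)] → w = 0.44
Rules with consequent 'mid': {R1, R4} → strengths 0.56, 0.44
Aggregate via t-conorm [max(a, b)]: 0.56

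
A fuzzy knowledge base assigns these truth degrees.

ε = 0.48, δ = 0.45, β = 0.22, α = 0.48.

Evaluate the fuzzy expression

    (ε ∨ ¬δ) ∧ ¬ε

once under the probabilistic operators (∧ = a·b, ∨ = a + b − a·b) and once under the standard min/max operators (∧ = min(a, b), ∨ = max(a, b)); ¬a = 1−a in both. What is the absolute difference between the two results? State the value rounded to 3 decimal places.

0.122

Under probabilistic:
  ¬δ = 1 − 0.4500 = 0.5500
  ε ∨ ¬δ = a + b − a·b on (0.4800, 0.5500) = 0.7660
  ¬ε = 1 − 0.4800 = 0.5200
  (ε ∨ ¬δ) ∧ ¬ε = a·b on (0.7660, 0.5200) = 0.3983
  → value = 0.3983
Under standard min/max:
  ¬δ = 1 − 0.45 = 0.55
  ε ∨ ¬δ = max(a, b) on (0.48, 0.55) = 0.55
  ¬ε = 1 − 0.48 = 0.52
  (ε ∨ ¬δ) ∧ ¬ε = min(a, b) on (0.55, 0.52) = 0.52
  → value = 0.5200
|0.3983 − 0.5200| = 0.122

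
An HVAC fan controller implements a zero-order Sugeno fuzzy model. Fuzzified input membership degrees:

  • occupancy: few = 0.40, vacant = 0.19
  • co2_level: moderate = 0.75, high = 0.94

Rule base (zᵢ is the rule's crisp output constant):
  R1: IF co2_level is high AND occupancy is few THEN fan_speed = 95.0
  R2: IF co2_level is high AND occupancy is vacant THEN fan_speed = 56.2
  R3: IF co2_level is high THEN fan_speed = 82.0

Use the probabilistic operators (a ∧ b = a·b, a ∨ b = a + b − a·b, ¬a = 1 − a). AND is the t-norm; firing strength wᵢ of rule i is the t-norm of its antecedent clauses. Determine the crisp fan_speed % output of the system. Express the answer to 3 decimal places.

82.187

R1 (z=95.0): high=0.94, few=0.40; AND[a·b] → w = 0.3760
R2 (z=56.2): high=0.94, vacant=0.19; AND[a·b] → w = 0.1786
R3 (z=82.0): high=0.94 → w = 0.9400
Weighted average = (0.3760·95.0 + 0.1786·56.2 + 0.9400·82.0) / (0.3760 + 0.1786 + 0.9400)
  = 122.8373 / 1.4946 = 82.187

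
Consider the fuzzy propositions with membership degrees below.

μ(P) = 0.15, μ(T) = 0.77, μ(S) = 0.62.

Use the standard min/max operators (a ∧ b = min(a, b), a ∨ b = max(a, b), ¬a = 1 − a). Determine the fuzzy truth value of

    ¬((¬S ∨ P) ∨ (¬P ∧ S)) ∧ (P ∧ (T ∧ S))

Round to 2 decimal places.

0.15

¬S = 1 − 0.62 = 0.38
¬S ∨ P = max(a, b) on (0.38, 0.15) = 0.38
¬P = 1 − 0.15 = 0.85
¬P ∧ S = min(a, b) on (0.85, 0.62) = 0.62
(¬S ∨ P) ∨ (¬P ∧ S) = max(a, b) on (0.38, 0.62) = 0.62
¬((¬S ∨ P) ∨ (¬P ∧ S)) = 1 − 0.62 = 0.38
T ∧ S = min(a, b) on (0.77, 0.62) = 0.62
P ∧ (T ∧ S) = min(a, b) on (0.15, 0.62) = 0.15
¬((¬S ∨ P) ∨ (¬P ∧ S)) ∧ (P ∧ (T ∧ S)) = min(a, b) on (0.38, 0.15) = 0.15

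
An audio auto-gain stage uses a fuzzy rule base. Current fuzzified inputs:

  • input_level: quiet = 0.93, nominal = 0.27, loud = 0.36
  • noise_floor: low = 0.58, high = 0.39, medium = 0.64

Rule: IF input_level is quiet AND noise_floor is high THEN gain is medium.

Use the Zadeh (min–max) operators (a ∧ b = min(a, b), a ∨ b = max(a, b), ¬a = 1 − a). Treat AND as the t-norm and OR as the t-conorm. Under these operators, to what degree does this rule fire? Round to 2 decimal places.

firing strength: quiet=0.93, high=0.39; AND[min(a, b)] → w = 0.39

0.39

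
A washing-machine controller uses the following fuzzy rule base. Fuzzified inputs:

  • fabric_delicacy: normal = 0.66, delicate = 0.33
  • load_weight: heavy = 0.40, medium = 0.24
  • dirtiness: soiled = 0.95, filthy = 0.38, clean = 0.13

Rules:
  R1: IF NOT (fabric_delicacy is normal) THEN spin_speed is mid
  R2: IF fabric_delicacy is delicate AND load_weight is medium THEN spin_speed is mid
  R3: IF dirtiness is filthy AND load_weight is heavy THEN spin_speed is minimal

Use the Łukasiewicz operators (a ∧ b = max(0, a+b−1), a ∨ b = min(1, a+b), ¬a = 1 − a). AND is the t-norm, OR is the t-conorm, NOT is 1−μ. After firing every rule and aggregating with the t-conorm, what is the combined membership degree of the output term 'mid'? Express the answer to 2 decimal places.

0.34

R1: ¬normal=1−0.66=0.34 → w = 0.34
R2: delicate=0.33, medium=0.24; AND[max(0, a+b−1)] → w = 0.00
R3: filthy=0.38, heavy=0.40; AND[max(0, a+b−1)] → w = 0.00
Rules with consequent 'mid': {R1, R2} → strengths 0.34, 0.00
Aggregate via t-conorm [min(1, a+b)]: 0.34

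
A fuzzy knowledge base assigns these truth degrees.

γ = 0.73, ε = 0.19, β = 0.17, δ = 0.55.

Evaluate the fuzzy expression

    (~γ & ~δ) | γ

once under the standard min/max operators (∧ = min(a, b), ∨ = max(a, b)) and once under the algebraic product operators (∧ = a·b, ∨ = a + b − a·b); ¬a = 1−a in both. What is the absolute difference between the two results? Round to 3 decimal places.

0.033

Under standard min/max:
  ~γ = 1 − 0.73 = 0.27
  ~δ = 1 − 0.55 = 0.45
  ~γ & ~δ = min(a, b) on (0.27, 0.45) = 0.27
  (~γ & ~δ) | γ = max(a, b) on (0.27, 0.73) = 0.73
  → value = 0.7300
Under algebraic product:
  ~γ = 1 − 0.7300 = 0.2700
  ~δ = 1 − 0.5500 = 0.4500
  ~γ & ~δ = a·b on (0.2700, 0.4500) = 0.1215
  (~γ & ~δ) | γ = a + b − a·b on (0.1215, 0.7300) = 0.7628
  → value = 0.7628
|0.7300 − 0.7628| = 0.033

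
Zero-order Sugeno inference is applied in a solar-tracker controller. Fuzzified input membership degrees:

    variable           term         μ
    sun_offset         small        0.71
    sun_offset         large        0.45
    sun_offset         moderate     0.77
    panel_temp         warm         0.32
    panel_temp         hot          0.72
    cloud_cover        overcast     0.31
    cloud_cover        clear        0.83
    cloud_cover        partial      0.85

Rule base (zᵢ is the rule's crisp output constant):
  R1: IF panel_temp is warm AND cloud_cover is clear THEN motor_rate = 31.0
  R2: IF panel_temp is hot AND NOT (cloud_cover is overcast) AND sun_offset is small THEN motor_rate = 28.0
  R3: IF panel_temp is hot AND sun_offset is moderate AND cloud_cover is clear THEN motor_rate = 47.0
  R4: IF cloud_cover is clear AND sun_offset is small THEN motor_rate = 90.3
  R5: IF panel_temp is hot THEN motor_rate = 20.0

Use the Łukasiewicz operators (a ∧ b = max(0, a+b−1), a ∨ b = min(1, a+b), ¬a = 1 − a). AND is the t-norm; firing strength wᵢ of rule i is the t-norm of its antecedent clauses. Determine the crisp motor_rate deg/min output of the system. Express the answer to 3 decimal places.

R1 (z=31.0): warm=0.32, clear=0.83; AND[max(0, a+b−1)] → w = 0.15
R2 (z=28.0): hot=0.72, ¬overcast=1−0.31=0.69, small=0.71; AND[max(0, a+b−1)] → w = 0.12
R3 (z=47.0): hot=0.72, moderate=0.77, clear=0.83; AND[max(0, a+b−1)] → w = 0.32
R4 (z=90.3): clear=0.83, small=0.71; AND[max(0, a+b−1)] → w = 0.54
R5 (z=20.0): hot=0.72 → w = 0.72
Weighted average = (0.15·31.0 + 0.12·28.0 + 0.32·47.0 + 0.54·90.3 + 0.72·20.0) / (0.15 + 0.12 + 0.32 + 0.54 + 0.72)
  = 86.2120 / 1.8500 = 46.601

46.601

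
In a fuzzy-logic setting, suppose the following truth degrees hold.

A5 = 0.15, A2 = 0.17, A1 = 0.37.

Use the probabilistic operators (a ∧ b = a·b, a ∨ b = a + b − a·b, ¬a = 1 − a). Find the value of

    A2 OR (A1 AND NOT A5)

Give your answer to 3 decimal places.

NOT A5 = 1 − 0.1500 = 0.8500
A1 AND NOT A5 = a·b on (0.3700, 0.8500) = 0.3145
A2 OR (A1 AND NOT A5) = a + b − a·b on (0.1700, 0.3145) = 0.4310

0.431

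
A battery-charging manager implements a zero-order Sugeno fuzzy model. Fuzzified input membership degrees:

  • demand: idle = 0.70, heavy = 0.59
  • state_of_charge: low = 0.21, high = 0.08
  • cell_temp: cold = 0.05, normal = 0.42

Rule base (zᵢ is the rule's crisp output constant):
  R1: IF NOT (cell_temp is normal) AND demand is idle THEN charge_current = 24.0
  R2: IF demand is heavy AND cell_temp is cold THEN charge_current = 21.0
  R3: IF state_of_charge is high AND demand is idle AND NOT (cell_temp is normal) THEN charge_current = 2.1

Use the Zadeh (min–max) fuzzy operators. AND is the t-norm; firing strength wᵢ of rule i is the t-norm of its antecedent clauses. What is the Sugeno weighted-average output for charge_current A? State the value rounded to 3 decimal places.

R1 (z=24.0): ¬normal=1−0.42=0.58, idle=0.70; AND[min(a, b)] → w = 0.58
R2 (z=21.0): heavy=0.59, cold=0.05; AND[min(a, b)] → w = 0.05
R3 (z=2.1): high=0.08, idle=0.70, ¬normal=1−0.42=0.58; AND[min(a, b)] → w = 0.08
Weighted average = (0.58·24.0 + 0.05·21.0 + 0.08·2.1) / (0.58 + 0.05 + 0.08)
  = 15.1380 / 0.7100 = 21.321

21.321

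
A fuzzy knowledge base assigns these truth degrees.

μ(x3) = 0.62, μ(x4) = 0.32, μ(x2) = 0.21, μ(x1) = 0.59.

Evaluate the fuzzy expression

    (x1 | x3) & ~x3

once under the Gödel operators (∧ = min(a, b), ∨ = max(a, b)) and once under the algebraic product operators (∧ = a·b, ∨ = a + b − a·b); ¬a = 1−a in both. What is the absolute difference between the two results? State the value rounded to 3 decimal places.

0.059

Under Gödel:
  x1 | x3 = max(a, b) on (0.59, 0.62) = 0.62
  ~x3 = 1 − 0.62 = 0.38
  (x1 | x3) & ~x3 = min(a, b) on (0.62, 0.38) = 0.38
  → value = 0.3800
Under algebraic product:
  x1 | x3 = a + b − a·b on (0.5900, 0.6200) = 0.8442
  ~x3 = 1 − 0.6200 = 0.3800
  (x1 | x3) & ~x3 = a·b on (0.8442, 0.3800) = 0.3208
  → value = 0.3208
|0.3800 − 0.3208| = 0.059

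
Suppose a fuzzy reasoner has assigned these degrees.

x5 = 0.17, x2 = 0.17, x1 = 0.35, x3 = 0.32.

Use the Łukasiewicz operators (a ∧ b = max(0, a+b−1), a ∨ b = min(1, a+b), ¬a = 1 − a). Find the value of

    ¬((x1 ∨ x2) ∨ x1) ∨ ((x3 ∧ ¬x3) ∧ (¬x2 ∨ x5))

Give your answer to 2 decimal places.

x1 ∨ x2 = min(1, a+b) on (0.35, 0.17) = 0.52
(x1 ∨ x2) ∨ x1 = min(1, a+b) on (0.52, 0.35) = 0.87
¬((x1 ∨ x2) ∨ x1) = 1 − 0.87 = 0.13
¬x3 = 1 − 0.32 = 0.68
x3 ∧ ¬x3 = max(0, a+b−1) on (0.32, 0.68) = 0.00
¬x2 = 1 − 0.17 = 0.83
¬x2 ∨ x5 = min(1, a+b) on (0.83, 0.17) = 1.00
(x3 ∧ ¬x3) ∧ (¬x2 ∨ x5) = max(0, a+b−1) on (0.00, 1.00) = 0.00
¬((x1 ∨ x2) ∨ x1) ∨ ((x3 ∧ ¬x3) ∧ (¬x2 ∨ x5)) = min(1, a+b) on (0.13, 0.00) = 0.13

0.13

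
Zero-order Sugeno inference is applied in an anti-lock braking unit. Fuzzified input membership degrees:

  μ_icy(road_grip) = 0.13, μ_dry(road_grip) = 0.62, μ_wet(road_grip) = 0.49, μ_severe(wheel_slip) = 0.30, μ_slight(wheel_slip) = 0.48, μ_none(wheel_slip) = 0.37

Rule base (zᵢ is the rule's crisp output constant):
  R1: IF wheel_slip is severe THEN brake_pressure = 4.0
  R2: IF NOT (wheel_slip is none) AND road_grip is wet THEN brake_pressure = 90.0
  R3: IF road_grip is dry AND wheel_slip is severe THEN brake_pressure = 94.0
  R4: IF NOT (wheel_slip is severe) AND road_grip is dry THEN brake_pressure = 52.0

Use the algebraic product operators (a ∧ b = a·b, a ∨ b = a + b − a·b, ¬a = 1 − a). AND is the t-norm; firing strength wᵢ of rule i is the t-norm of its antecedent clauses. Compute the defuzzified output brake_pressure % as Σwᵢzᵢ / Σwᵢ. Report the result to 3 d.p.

R1 (z=4.0): severe=0.30 → w = 0.3000
R2 (z=90.0): ¬none=1−0.37=0.63, wet=0.49; AND[a·b] → w = 0.3087
R3 (z=94.0): dry=0.62, severe=0.30; AND[a·b] → w = 0.1860
R4 (z=52.0): ¬severe=1−0.30=0.70, dry=0.62; AND[a·b] → w = 0.4340
Weighted average = (0.3000·4.0 + 0.3087·90.0 + 0.1860·94.0 + 0.4340·52.0) / (0.3000 + 0.3087 + 0.1860 + 0.4340)
  = 69.0350 / 1.2287 = 56.185

56.185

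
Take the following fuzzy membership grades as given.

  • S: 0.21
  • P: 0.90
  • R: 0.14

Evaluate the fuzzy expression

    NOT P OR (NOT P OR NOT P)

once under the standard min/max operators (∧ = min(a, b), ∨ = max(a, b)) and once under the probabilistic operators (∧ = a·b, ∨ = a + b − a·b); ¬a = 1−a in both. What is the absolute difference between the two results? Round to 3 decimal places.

0.171

Under standard min/max:
  NOT P = 1 − 0.90 = 0.10
  NOT P = 1 − 0.90 = 0.10
  NOT P = 1 − 0.90 = 0.10
  NOT P OR NOT P = max(a, b) on (0.10, 0.10) = 0.10
  NOT P OR (NOT P OR NOT P) = max(a, b) on (0.10, 0.10) = 0.10
  → value = 0.1000
Under probabilistic:
  NOT P = 1 − 0.9000 = 0.1000
  NOT P = 1 − 0.9000 = 0.1000
  NOT P = 1 − 0.9000 = 0.1000
  NOT P OR NOT P = a + b − a·b on (0.1000, 0.1000) = 0.1900
  NOT P OR (NOT P OR NOT P) = a + b − a·b on (0.1000, 0.1900) = 0.2710
  → value = 0.2710
|0.1000 − 0.2710| = 0.171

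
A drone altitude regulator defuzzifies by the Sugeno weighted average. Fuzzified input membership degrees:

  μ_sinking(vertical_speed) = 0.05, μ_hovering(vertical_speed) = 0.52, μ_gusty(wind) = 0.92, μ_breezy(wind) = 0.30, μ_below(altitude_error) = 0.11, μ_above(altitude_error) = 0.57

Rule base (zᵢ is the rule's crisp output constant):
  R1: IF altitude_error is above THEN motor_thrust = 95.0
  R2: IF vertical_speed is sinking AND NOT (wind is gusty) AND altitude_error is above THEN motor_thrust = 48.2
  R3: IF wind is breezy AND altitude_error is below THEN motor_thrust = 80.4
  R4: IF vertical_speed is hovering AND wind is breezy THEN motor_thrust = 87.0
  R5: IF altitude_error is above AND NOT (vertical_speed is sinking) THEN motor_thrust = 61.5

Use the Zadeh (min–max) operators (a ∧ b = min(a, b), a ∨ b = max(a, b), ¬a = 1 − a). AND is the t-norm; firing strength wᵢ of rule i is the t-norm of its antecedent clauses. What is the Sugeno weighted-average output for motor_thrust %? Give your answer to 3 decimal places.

79.099

R1 (z=95.0): above=0.57 → w = 0.57
R2 (z=48.2): sinking=0.05, ¬gusty=1−0.92=0.08, above=0.57; AND[min(a, b)] → w = 0.05
R3 (z=80.4): breezy=0.30, below=0.11; AND[min(a, b)] → w = 0.11
R4 (z=87.0): hovering=0.52, breezy=0.30; AND[min(a, b)] → w = 0.30
R5 (z=61.5): above=0.57, ¬sinking=1−0.05=0.95; AND[min(a, b)] → w = 0.57
Weighted average = (0.57·95.0 + 0.05·48.2 + 0.11·80.4 + 0.30·87.0 + 0.57·61.5) / (0.57 + 0.05 + 0.11 + 0.30 + 0.57)
  = 126.5590 / 1.6000 = 79.099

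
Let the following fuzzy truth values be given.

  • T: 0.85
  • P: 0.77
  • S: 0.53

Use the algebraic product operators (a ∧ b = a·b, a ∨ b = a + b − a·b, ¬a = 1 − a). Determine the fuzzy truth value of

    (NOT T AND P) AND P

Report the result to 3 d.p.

NOT T = 1 − 0.8500 = 0.1500
NOT T AND P = a·b on (0.1500, 0.7700) = 0.1155
(NOT T AND P) AND P = a·b on (0.1155, 0.7700) = 0.0889

0.089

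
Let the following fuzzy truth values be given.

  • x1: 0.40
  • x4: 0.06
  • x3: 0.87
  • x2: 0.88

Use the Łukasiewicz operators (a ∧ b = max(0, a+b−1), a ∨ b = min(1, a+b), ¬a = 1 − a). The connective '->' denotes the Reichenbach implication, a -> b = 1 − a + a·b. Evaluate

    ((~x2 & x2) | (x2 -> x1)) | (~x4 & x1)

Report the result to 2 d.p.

~x2 = 1 − 0.88 = 0.12
~x2 & x2 = max(0, a+b−1) on (0.12, 0.88) = 0.00
x2 -> x1  [Reichenbach: 1 − a + a·b] with a=0.88, b=0.40 → 0.47
(~x2 & x2) | (x2 -> x1) = min(1, a+b) on (0.00, 0.47) = 0.47
~x4 = 1 − 0.06 = 0.94
~x4 & x1 = max(0, a+b−1) on (0.94, 0.40) = 0.34
((~x2 & x2) | (x2 -> x1)) | (~x4 & x1) = min(1, a+b) on (0.47, 0.34) = 0.81

0.81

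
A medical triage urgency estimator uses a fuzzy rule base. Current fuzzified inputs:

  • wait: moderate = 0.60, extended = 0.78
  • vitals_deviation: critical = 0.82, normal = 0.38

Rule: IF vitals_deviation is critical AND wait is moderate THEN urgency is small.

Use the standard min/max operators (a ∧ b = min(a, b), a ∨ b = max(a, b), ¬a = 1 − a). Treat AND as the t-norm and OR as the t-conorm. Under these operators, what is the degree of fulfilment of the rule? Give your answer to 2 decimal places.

0.60

firing strength: critical=0.82, moderate=0.60; AND[min(a, b)] → w = 0.60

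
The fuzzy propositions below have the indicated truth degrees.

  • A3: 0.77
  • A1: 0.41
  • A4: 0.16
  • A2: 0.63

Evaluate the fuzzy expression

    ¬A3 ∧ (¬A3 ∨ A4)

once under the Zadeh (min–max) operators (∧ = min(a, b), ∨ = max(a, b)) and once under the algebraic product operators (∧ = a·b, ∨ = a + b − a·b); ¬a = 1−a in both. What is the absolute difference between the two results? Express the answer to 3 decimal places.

0.149

Under Zadeh (min–max):
  ¬A3 = 1 − 0.77 = 0.23
  ¬A3 = 1 − 0.77 = 0.23
  ¬A3 ∨ A4 = max(a, b) on (0.23, 0.16) = 0.23
  ¬A3 ∧ (¬A3 ∨ A4) = min(a, b) on (0.23, 0.23) = 0.23
  → value = 0.2300
Under algebraic product:
  ¬A3 = 1 − 0.7700 = 0.2300
  ¬A3 = 1 − 0.7700 = 0.2300
  ¬A3 ∨ A4 = a + b − a·b on (0.2300, 0.1600) = 0.3532
  ¬A3 ∧ (¬A3 ∨ A4) = a·b on (0.2300, 0.3532) = 0.0812
  → value = 0.0812
|0.2300 − 0.0812| = 0.149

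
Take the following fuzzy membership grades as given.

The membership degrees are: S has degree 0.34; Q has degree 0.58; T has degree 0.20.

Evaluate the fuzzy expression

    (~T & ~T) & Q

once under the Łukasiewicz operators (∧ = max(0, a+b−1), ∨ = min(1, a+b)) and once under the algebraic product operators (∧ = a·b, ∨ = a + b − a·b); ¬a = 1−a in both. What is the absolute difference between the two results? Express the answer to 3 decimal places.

Under Łukasiewicz:
  ~T = 1 − 0.20 = 0.80
  ~T = 1 − 0.20 = 0.80
  ~T & ~T = max(0, a+b−1) on (0.80, 0.80) = 0.60
  (~T & ~T) & Q = max(0, a+b−1) on (0.60, 0.58) = 0.18
  → value = 0.1800
Under algebraic product:
  ~T = 1 − 0.2000 = 0.8000
  ~T = 1 − 0.2000 = 0.8000
  ~T & ~T = a·b on (0.8000, 0.8000) = 0.6400
  (~T & ~T) & Q = a·b on (0.6400, 0.5800) = 0.3712
  → value = 0.3712
|0.1800 − 0.3712| = 0.191

0.191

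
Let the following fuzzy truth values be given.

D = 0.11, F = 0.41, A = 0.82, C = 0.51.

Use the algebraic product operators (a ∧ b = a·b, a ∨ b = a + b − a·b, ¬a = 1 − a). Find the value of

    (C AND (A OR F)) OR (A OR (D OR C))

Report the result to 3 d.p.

A OR F = a + b − a·b on (0.8200, 0.4100) = 0.8938
C AND (A OR F) = a·b on (0.5100, 0.8938) = 0.4558
D OR C = a + b − a·b on (0.1100, 0.5100) = 0.5639
A OR (D OR C) = a + b − a·b on (0.8200, 0.5639) = 0.9215
(C AND (A OR F)) OR (A OR (D OR C)) = a + b − a·b on (0.4558, 0.9215) = 0.9573

0.957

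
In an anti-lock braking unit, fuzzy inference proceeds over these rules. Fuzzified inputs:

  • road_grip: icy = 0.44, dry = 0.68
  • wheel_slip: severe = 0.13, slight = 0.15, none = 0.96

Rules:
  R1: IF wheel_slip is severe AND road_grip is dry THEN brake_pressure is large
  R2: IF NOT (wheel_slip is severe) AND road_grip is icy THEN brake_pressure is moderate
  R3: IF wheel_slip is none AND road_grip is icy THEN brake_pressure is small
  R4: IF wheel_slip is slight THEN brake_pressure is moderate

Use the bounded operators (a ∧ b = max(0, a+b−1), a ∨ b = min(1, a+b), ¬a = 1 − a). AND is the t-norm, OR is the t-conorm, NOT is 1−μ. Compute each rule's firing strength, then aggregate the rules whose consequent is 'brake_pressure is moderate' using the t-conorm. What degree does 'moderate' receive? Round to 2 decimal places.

R1: severe=0.13, dry=0.68; AND[max(0, a+b−1)] → w = 0.00
R2: ¬severe=1−0.13=0.87, icy=0.44; AND[max(0, a+b−1)] → w = 0.31
R3: none=0.96, icy=0.44; AND[max(0, a+b−1)] → w = 0.40
R4: slight=0.15 → w = 0.15
Rules with consequent 'moderate': {R2, R4} → strengths 0.31, 0.15
Aggregate via t-conorm [min(1, a+b)]: 0.46

0.46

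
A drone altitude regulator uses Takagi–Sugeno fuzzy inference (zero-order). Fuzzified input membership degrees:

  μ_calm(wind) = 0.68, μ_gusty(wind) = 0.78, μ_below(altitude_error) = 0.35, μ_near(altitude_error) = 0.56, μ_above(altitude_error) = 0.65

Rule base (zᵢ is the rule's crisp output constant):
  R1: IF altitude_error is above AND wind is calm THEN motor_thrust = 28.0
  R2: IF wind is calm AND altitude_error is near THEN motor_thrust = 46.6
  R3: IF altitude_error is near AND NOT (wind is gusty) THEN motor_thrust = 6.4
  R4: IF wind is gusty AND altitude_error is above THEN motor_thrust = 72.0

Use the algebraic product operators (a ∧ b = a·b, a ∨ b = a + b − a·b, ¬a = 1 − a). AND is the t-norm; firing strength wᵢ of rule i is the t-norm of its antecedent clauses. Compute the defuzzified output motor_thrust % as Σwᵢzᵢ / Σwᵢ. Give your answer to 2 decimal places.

46.40

R1 (z=28.0): above=0.65, calm=0.68; AND[a·b] → w = 0.4420
R2 (z=46.6): calm=0.68, near=0.56; AND[a·b] → w = 0.3808
R3 (z=6.4): near=0.56, ¬gusty=1−0.78=0.22; AND[a·b] → w = 0.1232
R4 (z=72.0): gusty=0.78, above=0.65; AND[a·b] → w = 0.5070
Weighted average = (0.4420·28.0 + 0.3808·46.6 + 0.1232·6.4 + 0.5070·72.0) / (0.4420 + 0.3808 + 0.1232 + 0.5070)
  = 67.4138 / 1.4530 = 46.40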